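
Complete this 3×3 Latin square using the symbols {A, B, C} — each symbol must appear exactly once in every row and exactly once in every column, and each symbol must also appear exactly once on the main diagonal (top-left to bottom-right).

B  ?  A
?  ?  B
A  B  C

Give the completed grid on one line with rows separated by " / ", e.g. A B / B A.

At row 1, column 2: row 1 has {A,B}; column 2 has {B}; that leaves C.
At row 2, column 1: row 2 has {B}; column 1 has {A,B}; that leaves C.
At row 2, column 2: row 2 has {B,C}; column 2 has {B,C}; the diagonal has {B,C}; that leaves A.

B C A / C A B / A B C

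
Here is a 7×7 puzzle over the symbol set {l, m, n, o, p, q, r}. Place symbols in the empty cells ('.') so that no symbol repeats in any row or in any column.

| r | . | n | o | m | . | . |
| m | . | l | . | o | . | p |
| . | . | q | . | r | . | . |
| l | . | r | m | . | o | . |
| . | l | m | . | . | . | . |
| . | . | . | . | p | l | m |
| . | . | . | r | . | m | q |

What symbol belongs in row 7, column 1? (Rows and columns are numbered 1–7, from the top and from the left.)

n

(r1,c7) = l
(r4,c7) = n
(r6,c3) = o
(r7,c3) = p
(r3,c7) = o
(r4,c5) = q
(r5,c5) = n
(r5,c7) = r
(r7,c5) = l
(r4,c2) = p
(r1,c2) = q
(r1,c6) = p
(r3,c6) = n
(r5,c6) = q
(r2,c6) = r
(r3,c1) = p
(r3,c2) = m
(r3,c4) = l
(r5,c1) = o
(r5,c4) = p
(r7,c1) = n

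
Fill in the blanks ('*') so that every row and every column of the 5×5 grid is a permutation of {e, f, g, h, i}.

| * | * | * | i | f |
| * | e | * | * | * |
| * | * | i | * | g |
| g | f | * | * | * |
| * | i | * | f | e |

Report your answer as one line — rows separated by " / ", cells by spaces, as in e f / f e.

e g h i f / i e f g h / f h i e g / g f e h i / h i g f e

row 3 has {g,i}; column 2 has {e,f,i} — only h is left for (r3,c2).
row 3 has {g,h,i}; column 4 has {f,i} — only e is left for (r3,c4).
row 4 has {f,g}; column 4 has {e,f,i} — only h is left for (r4,c4).
row 4 has {f,g,h}; column 5 has {e,f,g} — only i is left for (r4,c5).
row 5 has {e,f,i}; column 1 has {g} — only h is left for (r5,c1).
row 5 has {e,f,h,i}; column 3 has {i} — only g is left for (r5,c3).
row 1 has {f,i}; column 1 has {g,h} — only e is left for (r1,c1).
row 1 has {e,f,i}; column 2 has {e,f,h,i} — only g is left for (r1,c2).
row 1 has {e,f,g,i}; column 3 has {g,i} — only h is left for (r1,c3).
row 2 has {e}; column 3 has {g,h,i} — only f is left for (r2,c3).
row 2 has {e,f}; column 4 has {e,f,h,i} — only g is left for (r2,c4).
row 2 has {e,f,g}; column 5 has {e,f,g,i} — only h is left for (r2,c5).
row 3 has {e,g,h,i}; column 1 has {e,g,h} — only f is left for (r3,c1).
row 4 has {f,g,h,i}; column 3 has {f,g,h,i} — only e is left for (r4,c3).
row 2 has {e,f,g,h}; column 1 has {e,f,g,h} — only i is left for (r2,c1).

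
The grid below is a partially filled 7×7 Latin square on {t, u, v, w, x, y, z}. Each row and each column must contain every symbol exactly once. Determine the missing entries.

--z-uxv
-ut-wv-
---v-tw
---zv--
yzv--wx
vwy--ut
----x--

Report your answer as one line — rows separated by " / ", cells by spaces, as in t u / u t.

(r4,c6): row 4 has {v,z}; column 6 has {t,u,v,w,x}, so it must be y.
(r4,c7): row 4 has {v,y,z}; column 7 has {t,v,w,x}, so it must be u.
(r5,c5): row 5 has {v,w,x,y,z}; column 5 has {u,v,w,x}, so it must be t.
(r6,c4): row 6 has {t,u,v,w,y}; column 4 has {v,z}, so it must be x.
(r6,c5): row 6 has {t,u,v,w,x,y}; column 5 has {t,u,v,w,x}, so it must be z.
(r7,c6): row 7 has {x}; column 6 has {t,u,v,w,x,y}, so it must be z.
(r7,c7): row 7 has {x,z}; column 7 has {t,u,v,w,x}, so it must be y.
(r2,c4): row 2 has {t,u,v,w}; column 4 has {v,x,z}, so it must be y.
(r2,c7): row 2 has {t,u,v,w,y}; column 7 has {t,u,v,w,x,y}, so it must be z.
(r3,c5): row 3 has {t,v,w}; column 5 has {t,u,v,w,x,z}, so it must be y.
(r5,c4): row 5 has {t,v,w,x,y,z}; column 4 has {v,x,y,z}, so it must be u.
(r2,c1): row 2 has {t,u,v,w,y,z}; column 1 has {v,y}, so it must be x.
(r3,c2): row 3 has {t,v,w,y}; column 2 has {u,w,z}, so it must be x.
(r3,c3): row 3 has {t,v,w,x,y}; column 3 has {t,v,y,z}, so it must be u.
(r4,c2): row 4 has {u,v,y,z}; column 2 has {u,w,x,z}, so it must be t.
(r7,c2): row 7 has {x,y,z}; column 2 has {t,u,w,x,z}, so it must be v.
(r7,c3): row 7 has {v,x,y,z}; column 3 has {t,u,v,y,z}, so it must be w.
(r7,c4): row 7 has {v,w,x,y,z}; column 4 has {u,v,x,y,z}, so it must be t.
(r1,c2): row 1 has {u,v,x,z}; column 2 has {t,u,v,w,x,z}, so it must be y.
(r1,c4): row 1 has {u,v,x,y,z}; column 4 has {t,u,v,x,y,z}, so it must be w.
(r3,c1): row 3 has {t,u,v,w,x,y}; column 1 has {v,x,y}, so it must be z.
(r4,c1): row 4 has {t,u,v,y,z}; column 1 has {v,x,y,z}, so it must be w.
(r4,c3): row 4 has {t,u,v,w,y,z}; column 3 has {t,u,v,w,y,z}, so it must be x.
(r7,c1): row 7 has {t,v,w,x,y,z}; column 1 has {v,w,x,y,z}, so it must be u.
(r1,c1): row 1 has {u,v,w,x,y,z}; column 1 has {u,v,w,x,y,z}, so it must be t.

t y z w u x v / x u t y w v z / z x u v y t w / w t x z v y u / y z v u t w x / v w y x z u t / u v w t x z y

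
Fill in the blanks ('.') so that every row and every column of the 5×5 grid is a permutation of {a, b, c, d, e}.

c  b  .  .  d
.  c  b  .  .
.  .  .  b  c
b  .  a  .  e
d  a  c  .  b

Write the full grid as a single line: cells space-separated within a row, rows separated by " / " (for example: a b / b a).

c b e a d / e c b d a / a e d b c / b d a c e / d a c e b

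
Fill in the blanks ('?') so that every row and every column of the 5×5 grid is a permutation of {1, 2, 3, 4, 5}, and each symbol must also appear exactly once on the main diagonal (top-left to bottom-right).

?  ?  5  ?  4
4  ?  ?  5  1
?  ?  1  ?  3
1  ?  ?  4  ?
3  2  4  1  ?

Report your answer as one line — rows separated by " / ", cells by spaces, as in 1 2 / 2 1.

2 1 5 3 4 / 4 3 2 5 1 / 5 4 1 2 3 / 1 5 3 4 2 / 3 2 4 1 5

(r1,c1) = 2
(r1,c4) = 3
(r2,c2) = 3
(r2,c3) = 2
(r3,c1) = 5
(r3,c2) = 4
(r3,c4) = 2
(r4,c2) = 5
(r4,c3) = 3
(r4,c5) = 2
(r5,c5) = 5
(r1,c2) = 1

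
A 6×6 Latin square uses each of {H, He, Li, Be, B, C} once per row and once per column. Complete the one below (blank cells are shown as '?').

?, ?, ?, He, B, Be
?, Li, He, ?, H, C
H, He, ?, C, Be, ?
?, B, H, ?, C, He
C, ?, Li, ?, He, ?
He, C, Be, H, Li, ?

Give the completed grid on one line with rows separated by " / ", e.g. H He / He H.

row 1 has {He,Be,B}; column 1 has {H,He,C} — only Li is left for (r1,c1).
row 1 has {He,Li,Be,B}; column 2 has {He,Li,B,C} — only H is left for (r1,c2).
row 1 has {H,He,Li,Be,B}; column 3 has {H,He,Li,Be} — only C is left for (r1,c3).
row 3 has {H,He,Be,C}; column 3 has {H,He,Li,Be,C} — only B is left for (r3,c3).
row 3 has {H,He,Be,B,C}; column 6 has {He,Be,C} — only Li is left for (r3,c6).
row 4 has {H,He,B,C}; column 1 has {H,He,Li,C} — only Be is left for (r4,c1).
row 4 has {H,He,Be,B,C}; column 4 has {H,He,C} — only Li is left for (r4,c4).
row 5 has {He,Li,C}; column 2 has {H,He,Li,B,C} — only Be is left for (r5,c2).
row 5 has {He,Li,Be,C}; column 4 has {H,He,Li,C} — only B is left for (r5,c4).
row 5 has {He,Li,Be,B,C}; column 6 has {He,Li,Be,C} — only H is left for (r5,c6).
row 6 has {H,He,Li,Be,C}; column 6 has {H,He,Li,Be,C} — only B is left for (r6,c6).
row 2 has {H,He,Li,C}; column 1 has {H,He,Li,Be,C} — only B is left for (r2,c1).
row 2 has {H,He,Li,B,C}; column 4 has {H,He,Li,B,C} — only Be is left for (r2,c4).

Li H C He B Be / B Li He Be H C / H He B C Be Li / Be B H Li C He / C Be Li B He H / He C Be H Li B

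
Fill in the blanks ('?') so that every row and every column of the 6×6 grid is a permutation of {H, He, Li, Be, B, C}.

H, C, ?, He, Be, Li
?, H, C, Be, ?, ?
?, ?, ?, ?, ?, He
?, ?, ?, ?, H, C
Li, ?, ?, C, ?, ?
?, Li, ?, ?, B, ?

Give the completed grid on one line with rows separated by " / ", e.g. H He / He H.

row 1 has {H,He,Li,Be,C}; column 3 has {C} — only B is left for (r1,c3).
row 2 has {H,Be,C}; column 6 has {He,Li,C} — only B is left for (r2,c6).
row 5 has {Li,C}; column 5 has {H,Be,B} — only He is left for (r5,c5).
row 6 has {Li,B}; column 4 has {He,Be,C} — only H is left for (r6,c4).
row 6 has {H,Li,B}; column 6 has {He,Li,B,C} — only Be is left for (r6,c6).
row 2 has {H,Be,B,C}; column 1 has {H,Li} — only He is left for (r2,c1).
row 2 has {H,He,Be,B,C}; column 5 has {H,He,Be,B} — only Li is left for (r2,c5).
row 3 has {He}; column 5 has {H,He,Li,Be,B} — only C is left for (r3,c5).
row 5 has {He,Li,C}; column 6 has {He,Li,Be,B,C} — only H is left for (r5,c6).
row 6 has {H,Li,Be,B}; column 1 has {H,He,Li} — only C is left for (r6,c1).
row 6 has {H,Li,Be,B,C}; column 3 has {B,C} — only He is left for (r6,c3).
row 5 has {H,He,Li,C}; column 3 has {He,B,C} — only Be is left for (r5,c3).
row 4 has {H,C}; column 3 has {He,Be,B,C} — only Li is left for (r4,c3).
row 4 has {H,Li,C}; column 4 has {H,He,Be,C} — only B is left for (r4,c4).
row 5 has {H,He,Li,Be,C}; column 2 has {H,Li,C} — only B is left for (r5,c2).
row 3 has {He,C}; column 2 has {H,Li,B,C} — only Be is left for (r3,c2).
row 3 has {He,Be,C}; column 3 has {He,Li,Be,B,C} — only H is left for (r3,c3).
row 3 has {H,He,Be,C}; column 4 has {H,He,Be,B,C} — only Li is left for (r3,c4).
row 4 has {H,Li,B,C}; column 1 has {H,He,Li,C} — only Be is left for (r4,c1).
row 4 has {H,Li,Be,B,C}; column 2 has {H,Li,Be,B,C} — only He is left for (r4,c2).
row 3 has {H,He,Li,Be,C}; column 1 has {H,He,Li,Be,C} — only B is left for (r3,c1).

H C B He Be Li / He H C Be Li B / B Be H Li C He / Be He Li B H C / Li B Be C He H / C Li He H B Be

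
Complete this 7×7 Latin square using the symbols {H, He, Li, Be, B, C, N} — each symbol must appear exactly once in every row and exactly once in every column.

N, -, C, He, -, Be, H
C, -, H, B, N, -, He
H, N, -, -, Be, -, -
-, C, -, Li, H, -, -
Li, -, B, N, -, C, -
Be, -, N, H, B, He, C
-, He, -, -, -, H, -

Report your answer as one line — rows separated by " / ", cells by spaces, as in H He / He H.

N B C He Li Be H / C Be H B N Li He / H N He C Be B Li / He C Be Li H N B / Li H B N He C Be / Be Li N H B He C / B He Li Be C H N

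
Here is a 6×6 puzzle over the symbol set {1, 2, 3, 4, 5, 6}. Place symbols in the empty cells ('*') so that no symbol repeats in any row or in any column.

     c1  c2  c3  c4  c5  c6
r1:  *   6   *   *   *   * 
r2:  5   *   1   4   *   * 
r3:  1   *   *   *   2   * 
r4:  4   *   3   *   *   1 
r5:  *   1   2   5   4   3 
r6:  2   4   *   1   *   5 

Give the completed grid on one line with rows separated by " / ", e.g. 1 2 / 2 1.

row 1 has {6}; column 1 has {1,2,4,5} — only 3 is left for (r1,c1).
row 1 has {3,6}; column 4 has {1,4,5} — only 2 is left for (r1,c4).
row 1 has {2,3,6}; column 6 has {1,3,5} — only 4 is left for (r1,c6).
row 3 has {1,2}; column 6 has {1,3,4,5} — only 6 is left for (r3,c6).
row 4 has {1,3,4}; column 4 has {1,2,4,5} — only 6 is left for (r4,c4).
row 4 has {1,3,4,6}; column 5 has {2,4} — only 5 is left for (r4,c5).
row 5 has {1,2,3,4,5}; column 1 has {1,2,3,4,5} — only 6 is left for (r5,c1).
row 6 has {1,2,4,5}; column 3 has {1,2,3} — only 6 is left for (r6,c3).
row 6 has {1,2,4,5,6}; column 5 has {2,4,5} — only 3 is left for (r6,c5).
row 1 has {2,3,4,6}; column 3 has {1,2,3,6} — only 5 is left for (r1,c3).
row 1 has {2,3,4,5,6}; column 5 has {2,3,4,5} — only 1 is left for (r1,c5).
row 2 has {1,4,5}; column 5 has {1,2,3,4,5} — only 6 is left for (r2,c5).
row 2 has {1,4,5,6}; column 6 has {1,3,4,5,6} — only 2 is left for (r2,c6).
row 3 has {1,2,6}; column 3 has {1,2,3,5,6} — only 4 is left for (r3,c3).
row 3 has {1,2,4,6}; column 4 has {1,2,4,5,6} — only 3 is left for (r3,c4).
row 4 has {1,3,4,5,6}; column 2 has {1,4,6} — only 2 is left for (r4,c2).
row 2 has {1,2,4,5,6}; column 2 has {1,2,4,6} — only 3 is left for (r2,c2).
row 3 has {1,2,3,4,6}; column 2 has {1,2,3,4,6} — only 5 is left for (r3,c2).

3 6 5 2 1 4 / 5 3 1 4 6 2 / 1 5 4 3 2 6 / 4 2 3 6 5 1 / 6 1 2 5 4 3 / 2 4 6 1 3 5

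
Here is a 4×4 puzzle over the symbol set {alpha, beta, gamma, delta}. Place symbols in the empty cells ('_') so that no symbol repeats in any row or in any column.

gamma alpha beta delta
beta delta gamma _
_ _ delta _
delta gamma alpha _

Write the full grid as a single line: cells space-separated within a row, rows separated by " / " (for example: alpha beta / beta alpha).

gamma alpha beta delta / beta delta gamma alpha / alpha beta delta gamma / delta gamma alpha beta

(r2,c4) = alpha
(r3,c1) = alpha
(r3,c2) = beta
(r3,c4) = gamma
(r4,c4) = beta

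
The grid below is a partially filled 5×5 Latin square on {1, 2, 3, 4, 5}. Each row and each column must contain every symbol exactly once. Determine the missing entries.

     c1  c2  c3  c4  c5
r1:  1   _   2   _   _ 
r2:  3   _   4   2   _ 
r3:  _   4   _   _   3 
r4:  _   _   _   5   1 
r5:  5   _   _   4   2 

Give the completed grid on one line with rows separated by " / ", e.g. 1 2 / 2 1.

1 5 2 3 4 / 3 1 4 2 5 / 2 4 5 1 3 / 4 2 3 5 1 / 5 3 1 4 2

(r1,c4): row 1 has {1,2}; column 4 has {2,4,5}, so it must be 3.
(r2,c5): row 2 has {2,3,4}; column 5 has {1,2,3}, so it must be 5.
(r3,c1): row 3 has {3,4}; column 1 has {1,3,5}, so it must be 2.
(r3,c4): row 3 has {2,3,4}; column 4 has {2,3,4,5}, so it must be 1.
(r4,c1): row 4 has {1,5}; column 1 has {1,2,3,5}, so it must be 4.
(r4,c3): row 4 has {1,4,5}; column 3 has {2,4}, so it must be 3.
(r5,c3): row 5 has {2,4,5}; column 3 has {2,3,4}, so it must be 1.
(r1,c2): row 1 has {1,2,3}; column 2 has {4}, so it must be 5.
(r1,c5): row 1 has {1,2,3,5}; column 5 has {1,2,3,5}, so it must be 4.
(r2,c2): row 2 has {2,3,4,5}; column 2 has {4,5}, so it must be 1.
(r3,c3): row 3 has {1,2,3,4}; column 3 has {1,2,3,4}, so it must be 5.
(r4,c2): row 4 has {1,3,4,5}; column 2 has {1,4,5}, so it must be 2.
(r5,c2): row 5 has {1,2,4,5}; column 2 has {1,2,4,5}, so it must be 3.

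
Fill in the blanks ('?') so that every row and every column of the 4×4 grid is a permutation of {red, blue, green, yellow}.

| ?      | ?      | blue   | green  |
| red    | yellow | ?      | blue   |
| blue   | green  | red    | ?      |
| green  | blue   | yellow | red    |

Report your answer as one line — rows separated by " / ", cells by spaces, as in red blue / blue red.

Cell (r1,c1): row 1 has {blue,green}; column 1 has {red,blue,green} → yellow.
Cell (r1,c2): row 1 has {blue,green,yellow}; column 2 has {blue,green,yellow} → red.
Cell (r2,c3): row 2 has {red,blue,yellow}; column 3 has {red,blue,yellow} → green.
Cell (r3,c4): row 3 has {red,blue,green}; column 4 has {red,blue,green} → yellow.

yellow red blue green / red yellow green blue / blue green red yellow / green blue yellow red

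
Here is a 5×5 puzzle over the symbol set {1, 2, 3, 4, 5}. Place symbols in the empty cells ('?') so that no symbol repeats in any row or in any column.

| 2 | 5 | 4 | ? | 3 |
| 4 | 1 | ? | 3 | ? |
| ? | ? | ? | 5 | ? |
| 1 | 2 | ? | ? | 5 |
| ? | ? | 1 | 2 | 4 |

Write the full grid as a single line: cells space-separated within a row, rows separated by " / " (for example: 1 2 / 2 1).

(r1,c4) = 1
(r2,c5) = 2
(r3,c1) = 3
(r3,c2) = 4
(r3,c3) = 2
(r3,c5) = 1
(r4,c3) = 3
(r4,c4) = 4
(r5,c1) = 5
(r5,c2) = 3
(r2,c3) = 5

2 5 4 1 3 / 4 1 5 3 2 / 3 4 2 5 1 / 1 2 3 4 5 / 5 3 1 2 4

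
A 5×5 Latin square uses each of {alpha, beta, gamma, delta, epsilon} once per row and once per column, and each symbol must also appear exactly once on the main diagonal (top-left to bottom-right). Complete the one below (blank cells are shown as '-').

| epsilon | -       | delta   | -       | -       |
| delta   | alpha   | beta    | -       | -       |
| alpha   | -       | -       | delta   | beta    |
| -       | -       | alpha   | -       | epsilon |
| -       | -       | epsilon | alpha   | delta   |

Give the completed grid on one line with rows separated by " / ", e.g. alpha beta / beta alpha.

(r2,c5) = gamma
(r3,c3) = gamma
(r4,c4) = beta
(r1,c4) = gamma
(r1,c5) = alpha
(r2,c4) = epsilon
(r3,c2) = epsilon
(r4,c1) = gamma
(r4,c2) = delta
(r5,c1) = beta
(r5,c2) = gamma
(r1,c2) = beta

epsilon beta delta gamma alpha / delta alpha beta epsilon gamma / alpha epsilon gamma delta beta / gamma delta alpha beta epsilon / beta gamma epsilon alpha delta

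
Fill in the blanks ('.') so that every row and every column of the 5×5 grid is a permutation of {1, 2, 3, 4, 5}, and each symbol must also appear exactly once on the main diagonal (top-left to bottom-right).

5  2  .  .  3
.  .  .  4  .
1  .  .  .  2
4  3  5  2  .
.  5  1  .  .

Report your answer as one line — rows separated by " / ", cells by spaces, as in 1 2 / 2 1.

(r1,c3) = 4
(r1,c4) = 1
(r2,c2) = 1
(r2,c5) = 5
(r3,c2) = 4
(r3,c3) = 3
(r3,c4) = 5
(r4,c5) = 1
(r5,c4) = 3
(r5,c5) = 4
(r2,c3) = 2
(r5,c1) = 2
(r2,c1) = 3

5 2 4 1 3 / 3 1 2 4 5 / 1 4 3 5 2 / 4 3 5 2 1 / 2 5 1 3 4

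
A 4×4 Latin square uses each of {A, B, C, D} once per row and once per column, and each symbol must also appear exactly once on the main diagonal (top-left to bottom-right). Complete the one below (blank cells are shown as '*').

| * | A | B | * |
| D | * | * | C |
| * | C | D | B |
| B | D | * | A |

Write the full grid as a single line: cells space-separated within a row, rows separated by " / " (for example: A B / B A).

C A B D / D B A C / A C D B / B D C A

At row 1, column 1: row 1 has {A,B}; column 1 has {B,D}; the diagonal has {A,D}; that leaves C.
At row 1, column 4: row 1 has {A,B,C}; column 4 has {A,B,C}; that leaves D.
At row 2, column 2: row 2 has {C,D}; column 2 has {A,C,D}; the diagonal has {A,C,D}; that leaves B.
At row 2, column 3: row 2 has {B,C,D}; column 3 has {B,D}; that leaves A.
At row 3, column 1: row 3 has {B,C,D}; column 1 has {B,C,D}; that leaves A.
At row 4, column 3: row 4 has {A,B,D}; column 3 has {A,B,D}; that leaves C.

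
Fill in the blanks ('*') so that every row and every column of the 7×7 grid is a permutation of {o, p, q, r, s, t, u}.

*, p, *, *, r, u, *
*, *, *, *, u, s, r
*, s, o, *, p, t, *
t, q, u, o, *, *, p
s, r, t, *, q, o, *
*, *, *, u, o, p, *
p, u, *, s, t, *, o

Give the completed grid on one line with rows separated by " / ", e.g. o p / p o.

(r4,c5): row 4 has {o,p,q,t,u}; column 5 has {o,p,q,r,t,u}, so it must be s.
(r4,c6): row 4 has {o,p,q,s,t,u}; column 6 has {o,p,s,t,u}, so it must be r.
(r5,c4): row 5 has {o,q,r,s,t}; column 4 has {o,s,u}, so it must be p.
(r5,c7): row 5 has {o,p,q,r,s,t}; column 7 has {o,p,r}, so it must be u.
(r6,c2): row 6 has {o,p,u}; column 2 has {p,q,r,s,u}, so it must be t.
(r7,c6): row 7 has {o,p,s,t,u}; column 6 has {o,p,r,s,t,u}, so it must be q.
(r2,c2): row 2 has {r,s,u}; column 2 has {p,q,r,s,t,u}, so it must be o.
(r3,c7): row 3 has {o,p,s,t}; column 7 has {o,p,r,u}, so it must be q.
(r6,c7): row 6 has {o,p,t,u}; column 7 has {o,p,q,r,u}, so it must be s.
(r7,c3): row 7 has {o,p,q,s,t,u}; column 3 has {o,t,u}, so it must be r.
(r1,c7): row 1 has {p,r,u}; column 7 has {o,p,q,r,s,u}, so it must be t.
(r2,c1): row 2 has {o,r,s,u}; column 1 has {p,s,t}, so it must be q.
(r2,c3): row 2 has {o,q,r,s,u}; column 3 has {o,r,t,u}, so it must be p.
(r2,c4): row 2 has {o,p,q,r,s,u}; column 4 has {o,p,s,u}, so it must be t.
(r3,c4): row 3 has {o,p,q,s,t}; column 4 has {o,p,s,t,u}, so it must be r.
(r6,c1): row 6 has {o,p,s,t,u}; column 1 has {p,q,s,t}, so it must be r.
(r6,c3): row 6 has {o,p,r,s,t,u}; column 3 has {o,p,r,t,u}, so it must be q.
(r1,c1): row 1 has {p,r,t,u}; column 1 has {p,q,r,s,t}, so it must be o.
(r1,c3): row 1 has {o,p,r,t,u}; column 3 has {o,p,q,r,t,u}, so it must be s.
(r1,c4): row 1 has {o,p,r,s,t,u}; column 4 has {o,p,r,s,t,u}, so it must be q.
(r3,c1): row 3 has {o,p,q,r,s,t}; column 1 has {o,p,q,r,s,t}, so it must be u.

o p s q r u t / q o p t u s r / u s o r p t q / t q u o s r p / s r t p q o u / r t q u o p s / p u r s t q o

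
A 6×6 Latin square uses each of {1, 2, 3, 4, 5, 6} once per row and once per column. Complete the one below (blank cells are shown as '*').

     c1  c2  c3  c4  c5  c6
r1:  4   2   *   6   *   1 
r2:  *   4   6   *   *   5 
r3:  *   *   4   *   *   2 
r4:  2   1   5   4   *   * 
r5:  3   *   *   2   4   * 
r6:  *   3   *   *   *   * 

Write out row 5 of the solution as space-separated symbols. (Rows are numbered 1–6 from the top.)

(r1,c3) = 3
(r1,c5) = 5
(r2,c1) = 1
(r2,c4) = 3
(r2,c5) = 2
(r5,c3) = 1
(r5,c6) = 6
(r6,c3) = 2
(r6,c6) = 4
(r4,c6) = 3
(r5,c2) = 5

3 5 1 2 4 6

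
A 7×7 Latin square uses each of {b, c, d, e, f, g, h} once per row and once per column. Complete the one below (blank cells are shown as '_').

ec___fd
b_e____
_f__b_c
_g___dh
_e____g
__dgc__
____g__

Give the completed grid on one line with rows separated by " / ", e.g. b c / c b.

e c g b h f d / b h e c d g f / g f h d b e c / c g b f e d h / d e c h f b g / f b d g c h e / h d f e g c b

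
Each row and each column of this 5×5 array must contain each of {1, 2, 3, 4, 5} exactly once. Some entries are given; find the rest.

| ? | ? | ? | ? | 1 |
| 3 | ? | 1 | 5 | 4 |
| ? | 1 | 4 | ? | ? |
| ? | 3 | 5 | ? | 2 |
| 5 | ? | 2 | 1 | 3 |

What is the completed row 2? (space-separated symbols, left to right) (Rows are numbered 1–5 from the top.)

3 2 1 5 4

(r1,c3) = 3
(r2,c2) = 2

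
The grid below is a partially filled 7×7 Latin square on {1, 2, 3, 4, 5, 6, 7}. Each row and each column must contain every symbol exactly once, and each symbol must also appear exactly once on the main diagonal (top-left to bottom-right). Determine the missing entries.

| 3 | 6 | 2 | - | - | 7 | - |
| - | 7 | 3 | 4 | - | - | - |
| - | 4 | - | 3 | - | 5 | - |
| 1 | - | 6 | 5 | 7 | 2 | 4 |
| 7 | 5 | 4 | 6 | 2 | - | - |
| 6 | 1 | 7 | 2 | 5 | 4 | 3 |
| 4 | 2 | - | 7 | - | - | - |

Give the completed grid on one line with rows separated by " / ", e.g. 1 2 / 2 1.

3 6 2 1 4 7 5 / 5 7 3 4 1 6 2 / 2 4 1 3 6 5 7 / 1 3 6 5 7 2 4 / 7 5 4 6 2 3 1 / 6 1 7 2 5 4 3 / 4 2 5 7 3 1 6

At row 1, column 4: row 1 has {2,3,6,7}; column 4 has {2,3,4,5,6,7}; that leaves 1.
At row 1, column 5: row 1 has {1,2,3,6,7}; column 5 has {2,5,7}; that leaves 4.
At row 1, column 7: row 1 has {1,2,3,4,6,7}; column 7 has {3,4}; that leaves 5.
At row 3, column 1: row 3 has {3,4,5}; column 1 has {1,3,4,6,7}; that leaves 2.
At row 3, column 3: row 3 has {2,3,4,5}; column 3 has {2,3,4,6,7}; the diagonal has {2,3,4,5,7}; that leaves 1.
At row 3, column 5: row 3 has {1,2,3,4,5}; column 5 has {2,4,5,7}; that leaves 6.
At row 3, column 7: row 3 has {1,2,3,4,5,6}; column 7 has {3,4,5}; that leaves 7.
At row 4, column 2: row 4 has {1,2,4,5,6,7}; column 2 has {1,2,4,5,6,7}; that leaves 3.
At row 5, column 7: row 5 has {2,4,5,6,7}; column 7 has {3,4,5,7}; that leaves 1.
At row 7, column 3: row 7 has {2,4,7}; column 3 has {1,2,3,4,6,7}; that leaves 5.
At row 7, column 7: row 7 has {2,4,5,7}; column 7 has {1,3,4,5,7}; the diagonal has {1,2,3,4,5,7}; that leaves 6.
At row 2, column 1: row 2 has {3,4,7}; column 1 has {1,2,3,4,6,7}; that leaves 5.
At row 2, column 5: row 2 has {3,4,5,7}; column 5 has {2,4,5,6,7}; that leaves 1.
At row 2, column 6: row 2 has {1,3,4,5,7}; column 6 has {2,4,5,7}; that leaves 6.
At row 2, column 7: row 2 has {1,3,4,5,6,7}; column 7 has {1,3,4,5,6,7}; that leaves 2.
At row 5, column 6: row 5 has {1,2,4,5,6,7}; column 6 has {2,4,5,6,7}; that leaves 3.
At row 7, column 5: row 7 has {2,4,5,6,7}; column 5 has {1,2,4,5,6,7}; that leaves 3.
At row 7, column 6: row 7 has {2,3,4,5,6,7}; column 6 has {2,3,4,5,6,7}; that leaves 1.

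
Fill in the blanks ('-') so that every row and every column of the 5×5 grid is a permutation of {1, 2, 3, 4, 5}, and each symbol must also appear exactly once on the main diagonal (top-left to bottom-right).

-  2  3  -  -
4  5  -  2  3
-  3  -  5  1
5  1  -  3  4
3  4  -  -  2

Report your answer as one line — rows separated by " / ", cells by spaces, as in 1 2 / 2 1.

1 2 3 4 5 / 4 5 1 2 3 / 2 3 4 5 1 / 5 1 2 3 4 / 3 4 5 1 2

(r1,c1) = 1
(r1,c4) = 4
(r1,c5) = 5
(r2,c3) = 1
(r3,c1) = 2
(r3,c3) = 4
(r4,c3) = 2
(r5,c3) = 5
(r5,c4) = 1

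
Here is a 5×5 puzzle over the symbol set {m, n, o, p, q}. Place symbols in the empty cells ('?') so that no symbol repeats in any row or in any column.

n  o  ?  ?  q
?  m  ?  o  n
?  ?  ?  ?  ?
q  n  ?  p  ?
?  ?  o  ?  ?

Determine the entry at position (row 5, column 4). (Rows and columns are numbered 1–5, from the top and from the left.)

Cell (r1,c4): row 1 has {n,o,q}; column 4 has {o,p} → m.
Cell (r2,c1): row 2 has {m,n,o}; column 1 has {n,q} → p.
Cell (r2,c3): row 2 has {m,n,o,p}; column 3 has {o} → q.
Cell (r4,c3): row 4 has {n,p,q}; column 3 has {o,q} → m.
Cell (r4,c5): row 4 has {m,n,p,q}; column 5 has {n,q} → o.
Cell (r5,c1): row 5 has {o}; column 1 has {n,p,q} → m.
Cell (r5,c5): row 5 has {m,o}; column 5 has {n,o,q} → p.
Cell (r1,c3): row 1 has {m,n,o,q}; column 3 has {m,o,q} → p.
Cell (r3,c1): row 3 is empty so far; column 1 has {m,n,p,q} → o.
Cell (r3,c3): row 3 has {o}; column 3 has {m,o,p,q} → n.
Cell (r3,c4): row 3 has {n,o}; column 4 has {m,o,p} → q.
Cell (r3,c5): row 3 has {n,o,q}; column 5 has {n,o,p,q} → m.
Cell (r5,c2): row 5 has {m,o,p}; column 2 has {m,n,o} → q.
Cell (r5,c4): row 5 has {m,o,p,q}; column 4 has {m,o,p,q} → n.

n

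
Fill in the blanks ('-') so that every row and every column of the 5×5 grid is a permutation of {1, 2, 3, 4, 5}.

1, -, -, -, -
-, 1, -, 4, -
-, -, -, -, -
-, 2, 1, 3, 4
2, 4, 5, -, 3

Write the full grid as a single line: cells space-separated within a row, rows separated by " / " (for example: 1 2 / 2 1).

1 3 4 5 2 / 3 1 2 4 5 / 4 5 3 2 1 / 5 2 1 3 4 / 2 4 5 1 3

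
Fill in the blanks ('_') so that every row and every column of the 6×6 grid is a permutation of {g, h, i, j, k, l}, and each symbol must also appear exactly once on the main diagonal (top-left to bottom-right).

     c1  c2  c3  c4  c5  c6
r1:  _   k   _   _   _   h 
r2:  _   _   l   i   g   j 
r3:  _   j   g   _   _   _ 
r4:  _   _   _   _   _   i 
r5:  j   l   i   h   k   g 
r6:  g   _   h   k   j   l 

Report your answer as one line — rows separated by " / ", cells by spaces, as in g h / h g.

(r1,c1) = i
(r1,c3) = j
(r1,c5) = l
(r2,c2) = h
(r3,c4) = l
(r3,c6) = k
(r4,c2) = g
(r4,c3) = k
(r4,c4) = j
(r4,c5) = h
(r6,c2) = i
(r1,c4) = g
(r2,c1) = k
(r3,c1) = h
(r3,c5) = i
(r4,c1) = l

i k j g l h / k h l i g j / h j g l i k / l g k j h i / j l i h k g / g i h k j l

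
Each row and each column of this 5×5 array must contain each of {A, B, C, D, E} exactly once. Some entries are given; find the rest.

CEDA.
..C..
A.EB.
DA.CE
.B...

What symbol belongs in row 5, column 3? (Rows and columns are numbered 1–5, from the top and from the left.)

A

At row 1, column 5: row 1 has {A,C,D,E}; column 5 has {E}; that leaves B.
At row 2, column 2: row 2 has {C}; column 2 has {A,B,E}; that leaves D.
At row 2, column 4: row 2 has {C,D}; column 4 has {A,B,C}; that leaves E.
At row 2, column 5: row 2 has {C,D,E}; column 5 has {B,E}; that leaves A.
At row 3, column 2: row 3 has {A,B,E}; column 2 has {A,B,D,E}; that leaves C.
At row 3, column 5: row 3 has {A,B,C,E}; column 5 has {A,B,E}; that leaves D.
At row 4, column 3: row 4 has {A,C,D,E}; column 3 has {C,D,E}; that leaves B.
At row 5, column 1: row 5 has {B}; column 1 has {A,C,D}; that leaves E.
At row 5, column 3: row 5 has {B,E}; column 3 has {B,C,D,E}; that leaves A.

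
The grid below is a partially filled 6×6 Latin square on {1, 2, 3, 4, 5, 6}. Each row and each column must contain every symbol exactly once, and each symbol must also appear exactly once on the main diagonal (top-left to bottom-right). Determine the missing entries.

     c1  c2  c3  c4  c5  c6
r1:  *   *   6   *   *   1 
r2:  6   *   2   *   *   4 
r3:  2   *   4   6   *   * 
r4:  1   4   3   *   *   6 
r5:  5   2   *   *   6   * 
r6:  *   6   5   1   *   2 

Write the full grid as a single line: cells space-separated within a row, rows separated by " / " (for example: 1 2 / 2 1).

(r1,c1) = 3
(r1,c2) = 5
(r2,c2) = 1
(r3,c2) = 3
(r3,c6) = 5
(r4,c4) = 5
(r4,c5) = 2
(r5,c3) = 1
(r5,c6) = 3
(r6,c1) = 4
(r6,c5) = 3
(r1,c5) = 4
(r2,c4) = 3
(r2,c5) = 5
(r3,c5) = 1
(r5,c4) = 4
(r1,c4) = 2

3 5 6 2 4 1 / 6 1 2 3 5 4 / 2 3 4 6 1 5 / 1 4 3 5 2 6 / 5 2 1 4 6 3 / 4 6 5 1 3 2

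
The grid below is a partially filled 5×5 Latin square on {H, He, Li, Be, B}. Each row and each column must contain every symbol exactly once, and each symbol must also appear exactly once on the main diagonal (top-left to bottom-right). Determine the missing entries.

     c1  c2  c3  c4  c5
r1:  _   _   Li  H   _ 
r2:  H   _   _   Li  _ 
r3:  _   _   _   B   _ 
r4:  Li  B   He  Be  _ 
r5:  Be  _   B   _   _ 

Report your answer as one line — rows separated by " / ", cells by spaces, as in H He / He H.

B Be Li H He / H He Be Li B / He Li H B Be / Li B He Be H / Be H B He Li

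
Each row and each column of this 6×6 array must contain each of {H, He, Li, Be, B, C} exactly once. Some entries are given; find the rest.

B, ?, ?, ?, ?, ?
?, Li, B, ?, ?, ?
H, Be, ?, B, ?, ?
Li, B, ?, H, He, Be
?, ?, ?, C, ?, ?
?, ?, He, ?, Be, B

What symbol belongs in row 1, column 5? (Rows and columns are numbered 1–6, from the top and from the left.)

Li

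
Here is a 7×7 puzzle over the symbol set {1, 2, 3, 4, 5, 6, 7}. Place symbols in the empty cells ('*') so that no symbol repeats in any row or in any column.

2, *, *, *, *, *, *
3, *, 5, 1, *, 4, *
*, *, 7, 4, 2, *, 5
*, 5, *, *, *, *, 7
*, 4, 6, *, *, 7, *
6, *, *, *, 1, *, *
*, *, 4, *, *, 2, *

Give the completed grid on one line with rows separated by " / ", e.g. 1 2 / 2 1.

2 7 1 5 4 3 6 / 3 6 5 1 7 4 2 / 1 3 7 4 2 6 5 / 4 5 2 3 6 1 7 / 5 4 6 2 3 7 1 / 6 2 3 7 1 5 4 / 7 1 4 6 5 2 3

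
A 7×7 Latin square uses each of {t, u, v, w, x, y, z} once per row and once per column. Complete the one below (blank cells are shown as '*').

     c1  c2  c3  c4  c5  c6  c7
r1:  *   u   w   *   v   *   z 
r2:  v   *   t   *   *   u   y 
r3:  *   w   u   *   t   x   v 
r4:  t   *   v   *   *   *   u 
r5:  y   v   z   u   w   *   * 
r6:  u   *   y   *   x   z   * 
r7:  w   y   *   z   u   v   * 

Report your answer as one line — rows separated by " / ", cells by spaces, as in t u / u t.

(r1,c1) = x
(r2,c5) = z
(r3,c1) = z
(r3,c4) = y
(r4,c5) = y
(r4,c6) = w
(r5,c6) = t
(r5,c7) = x
(r6,c2) = t
(r6,c7) = w
(r7,c3) = x
(r7,c7) = t
(r1,c4) = t
(r1,c6) = y
(r2,c2) = x
(r2,c4) = w
(r4,c2) = z
(r4,c4) = x
(r6,c4) = v

x u w t v y z / v x t w z u y / z w u y t x v / t z v x y w u / y v z u w t x / u t y v x z w / w y x z u v t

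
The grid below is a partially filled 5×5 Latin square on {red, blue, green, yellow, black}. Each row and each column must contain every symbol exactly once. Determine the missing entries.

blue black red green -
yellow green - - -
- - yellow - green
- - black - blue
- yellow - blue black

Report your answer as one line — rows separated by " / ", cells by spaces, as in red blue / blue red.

(r1,c5): row 1 has {red,blue,green,black}; column 5 has {blue,green,black}, so it must be yellow.
(r2,c3): row 2 has {green,yellow}; column 3 has {red,yellow,black}, so it must be blue.
(r2,c5): row 2 has {blue,green,yellow}; column 5 has {blue,green,yellow,black}, so it must be red.
(r4,c2): row 4 has {blue,black}; column 2 has {green,yellow,black}, so it must be red.
(r4,c4): row 4 has {red,blue,black}; column 4 has {blue,green}, so it must be yellow.
(r5,c3): row 5 has {blue,yellow,black}; column 3 has {red,blue,yellow,black}, so it must be green.
(r2,c4): row 2 has {red,blue,green,yellow}; column 4 has {blue,green,yellow}, so it must be black.
(r3,c2): row 3 has {green,yellow}; column 2 has {red,green,yellow,black}, so it must be blue.
(r3,c4): row 3 has {blue,green,yellow}; column 4 has {blue,green,yellow,black}, so it must be red.
(r4,c1): row 4 has {red,blue,yellow,black}; column 1 has {blue,yellow}, so it must be green.
(r5,c1): row 5 has {blue,green,yellow,black}; column 1 has {blue,green,yellow}, so it must be red.
(r3,c1): row 3 has {red,blue,green,yellow}; column 1 has {red,blue,green,yellow}, so it must be black.

blue black red green yellow / yellow green blue black red / black blue yellow red green / green red black yellow blue / red yellow green blue black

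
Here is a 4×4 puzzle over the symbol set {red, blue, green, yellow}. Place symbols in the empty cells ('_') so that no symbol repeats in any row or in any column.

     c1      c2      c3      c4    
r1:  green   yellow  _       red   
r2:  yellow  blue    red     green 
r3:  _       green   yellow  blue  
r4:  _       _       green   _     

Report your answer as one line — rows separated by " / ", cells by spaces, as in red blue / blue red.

green yellow blue red / yellow blue red green / red green yellow blue / blue red green yellow

At row 1, column 3: row 1 has {red,green,yellow}; column 3 has {red,green,yellow}; that leaves blue.
At row 3, column 1: row 3 has {blue,green,yellow}; column 1 has {green,yellow}; that leaves red.
At row 4, column 1: row 4 has {green}; column 1 has {red,green,yellow}; that leaves blue.
At row 4, column 2: row 4 has {blue,green}; column 2 has {blue,green,yellow}; that leaves red.
At row 4, column 4: row 4 has {red,blue,green}; column 4 has {red,blue,green}; that leaves yellow.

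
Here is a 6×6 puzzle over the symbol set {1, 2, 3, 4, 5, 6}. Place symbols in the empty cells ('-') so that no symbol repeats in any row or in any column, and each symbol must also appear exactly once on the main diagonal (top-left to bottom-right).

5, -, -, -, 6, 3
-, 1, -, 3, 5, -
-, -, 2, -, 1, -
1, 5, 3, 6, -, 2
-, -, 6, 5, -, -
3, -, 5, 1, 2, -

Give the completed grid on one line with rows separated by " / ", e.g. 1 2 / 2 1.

5 4 1 2 6 3 / 2 1 4 3 5 6 / 6 3 2 4 1 5 / 1 5 3 6 4 2 / 4 2 6 5 3 1 / 3 6 5 1 2 4

Cell (r2,c3): row 2 has {1,3,5}; column 3 has {2,3,5,6} → 4.
Cell (r2,c6): row 2 has {1,3,4,5}; column 6 has {2,3} → 6.
Cell (r3,c4): row 3 has {1,2}; column 4 has {1,3,5,6} → 4.
Cell (r3,c6): row 3 has {1,2,4}; column 6 has {2,3,6} → 5.
Cell (r4,c5): row 4 has {1,2,3,5,6}; column 5 has {1,2,5,6} → 4.
Cell (r5,c5): row 5 has {5,6}; column 5 has {1,2,4,5,6}; the diagonal has {1,2,5,6} → 3.
Cell (r6,c6): row 6 has {1,2,3,5}; column 6 has {2,3,5,6}; the diagonal has {1,2,3,5,6} → 4.
Cell (r1,c3): row 1 has {3,5,6}; column 3 has {2,3,4,5,6} → 1.
Cell (r1,c4): row 1 has {1,3,5,6}; column 4 has {1,3,4,5,6} → 2.
Cell (r2,c1): row 2 has {1,3,4,5,6}; column 1 has {1,3,5} → 2.
Cell (r3,c1): row 3 has {1,2,4,5}; column 1 has {1,2,3,5} → 6.
Cell (r3,c2): row 3 has {1,2,4,5,6}; column 2 has {1,5} → 3.
Cell (r5,c1): row 5 has {3,5,6}; column 1 has {1,2,3,5,6} → 4.
Cell (r5,c2): row 5 has {3,4,5,6}; column 2 has {1,3,5} → 2.
Cell (r5,c6): row 5 has {2,3,4,5,6}; column 6 has {2,3,4,5,6} → 1.
Cell (r6,c2): row 6 has {1,2,3,4,5}; column 2 has {1,2,3,5} → 6.
Cell (r1,c2): row 1 has {1,2,3,5,6}; column 2 has {1,2,3,5,6} → 4.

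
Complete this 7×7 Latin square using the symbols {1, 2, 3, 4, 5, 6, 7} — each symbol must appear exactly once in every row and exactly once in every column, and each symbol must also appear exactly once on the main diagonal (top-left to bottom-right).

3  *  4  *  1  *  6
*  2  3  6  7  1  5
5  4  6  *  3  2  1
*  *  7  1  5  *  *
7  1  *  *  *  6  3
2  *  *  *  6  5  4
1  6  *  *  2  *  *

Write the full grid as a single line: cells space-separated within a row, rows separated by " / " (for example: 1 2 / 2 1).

3 5 4 2 1 7 6 / 4 2 3 6 7 1 5 / 5 4 6 7 3 2 1 / 6 3 7 1 5 4 2 / 7 1 2 5 4 6 3 / 2 7 1 3 6 5 4 / 1 6 5 4 2 3 7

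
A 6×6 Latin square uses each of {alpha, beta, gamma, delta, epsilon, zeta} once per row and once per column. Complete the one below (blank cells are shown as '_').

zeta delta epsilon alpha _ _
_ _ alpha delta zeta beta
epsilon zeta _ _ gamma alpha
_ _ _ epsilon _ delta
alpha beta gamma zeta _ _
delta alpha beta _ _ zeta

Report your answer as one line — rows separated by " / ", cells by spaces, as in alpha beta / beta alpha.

zeta delta epsilon alpha beta gamma / gamma epsilon alpha delta zeta beta / epsilon zeta delta beta gamma alpha / beta gamma zeta epsilon alpha delta / alpha beta gamma zeta delta epsilon / delta alpha beta gamma epsilon zeta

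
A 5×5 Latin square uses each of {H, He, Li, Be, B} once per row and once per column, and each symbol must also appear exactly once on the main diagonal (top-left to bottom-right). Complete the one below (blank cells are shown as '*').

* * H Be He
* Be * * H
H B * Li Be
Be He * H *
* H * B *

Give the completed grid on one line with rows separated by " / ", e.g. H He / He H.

(r1,c2): row 1 has {H,He,Be}; column 2 has {H,He,Be,B}, so it must be Li.
(r2,c4): row 2 has {H,Be}; column 4 has {H,Li,Be,B}, so it must be He.
(r3,c3): row 3 has {H,Li,Be,B}; column 3 has {H}; the diagonal has {H,Be}, so it must be He.
(r5,c5): row 5 has {H,B}; column 5 has {H,He,Be}; the diagonal has {H,He,Be}, so it must be Li.
(r1,c1): row 1 has {H,He,Li,Be}; column 1 has {H,Be}; the diagonal has {H,He,Li,Be}, so it must be B.
(r2,c1): row 2 has {H,He,Be}; column 1 has {H,Be,B}, so it must be Li.
(r2,c3): row 2 has {H,He,Li,Be}; column 3 has {H,He}, so it must be B.
(r4,c3): row 4 has {H,He,Be}; column 3 has {H,He,B}, so it must be Li.
(r4,c5): row 4 has {H,He,Li,Be}; column 5 has {H,He,Li,Be}, so it must be B.
(r5,c1): row 5 has {H,Li,B}; column 1 has {H,Li,Be,B}, so it must be He.
(r5,c3): row 5 has {H,He,Li,B}; column 3 has {H,He,Li,B}, so it must be Be.

B Li H Be He / Li Be B He H / H B He Li Be / Be He Li H B / He H Be B Li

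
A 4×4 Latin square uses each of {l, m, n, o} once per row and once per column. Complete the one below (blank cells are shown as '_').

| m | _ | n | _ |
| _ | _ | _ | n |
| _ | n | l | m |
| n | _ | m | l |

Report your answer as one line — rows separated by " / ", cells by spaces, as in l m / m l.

(r1,c4): row 1 has {m,n}; column 4 has {l,m,n}, so it must be o.
(r2,c3): row 2 has {n}; column 3 has {l,m,n}, so it must be o.
(r3,c1): row 3 has {l,m,n}; column 1 has {m,n}, so it must be o.
(r4,c2): row 4 has {l,m,n}; column 2 has {n}, so it must be o.
(r1,c2): row 1 has {m,n,o}; column 2 has {n,o}, so it must be l.
(r2,c1): row 2 has {n,o}; column 1 has {m,n,o}, so it must be l.
(r2,c2): row 2 has {l,n,o}; column 2 has {l,n,o}, so it must be m.

m l n o / l m o n / o n l m / n o m l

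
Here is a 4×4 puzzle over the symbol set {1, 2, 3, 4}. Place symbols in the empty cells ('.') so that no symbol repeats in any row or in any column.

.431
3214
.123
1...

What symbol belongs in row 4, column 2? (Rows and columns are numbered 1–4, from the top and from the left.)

3

row 1 has {1,3,4}; column 1 has {1,3} — only 2 is left for (r1,c1).
row 3 has {1,2,3}; column 1 has {1,2,3} — only 4 is left for (r3,c1).
row 4 has {1}; column 2 has {1,2,4} — only 3 is left for (r4,c2).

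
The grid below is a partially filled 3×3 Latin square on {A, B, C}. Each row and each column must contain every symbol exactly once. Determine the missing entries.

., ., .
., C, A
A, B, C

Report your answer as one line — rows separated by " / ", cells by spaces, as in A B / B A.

row 1 is empty so far; column 2 has {B,C} — only A is left for (r1,c2).
row 1 has {A}; column 3 has {A,C} — only B is left for (r1,c3).
row 2 has {A,C}; column 1 has {A} — only B is left for (r2,c1).
row 1 has {A,B}; column 1 has {A,B} — only C is left for (r1,c1).

C A B / B C A / A B C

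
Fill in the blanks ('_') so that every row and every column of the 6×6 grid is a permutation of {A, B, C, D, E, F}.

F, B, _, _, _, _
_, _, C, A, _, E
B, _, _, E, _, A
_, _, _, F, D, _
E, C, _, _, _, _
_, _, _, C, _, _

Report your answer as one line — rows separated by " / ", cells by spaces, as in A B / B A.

F B A D E C / D F C A B E / B D F E C A / C A E F D B / E C D B A F / A E B C F D

(r1,c4) = D
(r1,c6) = C
(r2,c1) = D
(r2,c2) = F
(r2,c5) = B
(r3,c2) = D
(r3,c3) = F
(r3,c5) = C
(r4,c6) = B
(r5,c4) = B
(r6,c1) = A
(r6,c2) = E
(r6,c5) = F
(r6,c6) = D
(r4,c1) = C
(r4,c2) = A
(r4,c3) = E
(r5,c5) = A
(r5,c6) = F
(r6,c3) = B
(r1,c3) = A
(r1,c5) = E
(r5,c3) = D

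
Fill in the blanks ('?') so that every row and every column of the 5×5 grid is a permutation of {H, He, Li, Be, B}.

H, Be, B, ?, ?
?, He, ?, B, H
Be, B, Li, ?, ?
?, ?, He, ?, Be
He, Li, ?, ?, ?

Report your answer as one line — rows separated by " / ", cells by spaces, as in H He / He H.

At row 2, column 1: row 2 has {H,He,B}; column 1 has {H,He,Be}; that leaves Li.
At row 2, column 3: row 2 has {H,He,Li,B}; column 3 has {He,Li,B}; that leaves Be.
At row 3, column 5: row 3 has {Li,Be,B}; column 5 has {H,Be}; that leaves He.
At row 4, column 1: row 4 has {He,Be}; column 1 has {H,He,Li,Be}; that leaves B.
At row 4, column 2: row 4 has {He,Be,B}; column 2 has {He,Li,Be,B}; that leaves H.
At row 4, column 4: row 4 has {H,He,Be,B}; column 4 has {B}; that leaves Li.
At row 5, column 3: row 5 has {He,Li}; column 3 has {He,Li,Be,B}; that leaves H.
At row 5, column 4: row 5 has {H,He,Li}; column 4 has {Li,B}; that leaves Be.
At row 5, column 5: row 5 has {H,He,Li,Be}; column 5 has {H,He,Be}; that leaves B.
At row 1, column 4: row 1 has {H,Be,B}; column 4 has {Li,Be,B}; that leaves He.
At row 1, column 5: row 1 has {H,He,Be,B}; column 5 has {H,He,Be,B}; that leaves Li.
At row 3, column 4: row 3 has {He,Li,Be,B}; column 4 has {He,Li,Be,B}; that leaves H.

H Be B He Li / Li He Be B H / Be B Li H He / B H He Li Be / He Li H Be B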